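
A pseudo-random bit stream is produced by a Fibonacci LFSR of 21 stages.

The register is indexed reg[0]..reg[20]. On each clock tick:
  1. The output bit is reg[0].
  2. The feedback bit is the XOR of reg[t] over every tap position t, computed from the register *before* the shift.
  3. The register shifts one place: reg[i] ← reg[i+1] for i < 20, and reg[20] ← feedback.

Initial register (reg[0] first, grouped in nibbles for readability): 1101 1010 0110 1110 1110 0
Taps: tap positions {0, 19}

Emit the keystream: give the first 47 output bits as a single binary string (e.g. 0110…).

step | reg (before) | out | fb
   0 | 110110100110111011100 | 1 | 1
   1 | 101101001101110111001 | 1 | 1
   2 | 011010011011101110011 | 0 | 1
   3 | 110100110111011100111 | 1 | 0
   4 | 101001101110111001110 | 1 | 0
   5 | 010011011101110011100 | 0 | 0
   6 | 100110111011100111000 | 1 | 1
   7 | 001101110111001110001 | 0 | 0
   8 | 011011101110011100010 | 0 | 1
   9 | 110111011100111000101 | 1 | 1
  10 | 101110111001110001011 | 1 | 0
  11 | 011101110011100010110 | 0 | 1
  12 | 111011100111000101101 | 1 | 1
  13 | 110111001110001011011 | 1 | 0
  14 | 101110011100010110110 | 1 | 0
  15 | 011100111000101101100 | 0 | 0
  16 | 111001110001011011000 | 1 | 1
  17 | 110011100010110110001 | 1 | 1
  18 | 100111000101101100011 | 1 | 0
  19 | 001110001011011000110 | 0 | 1
  20 | 011100010110110001101 | 0 | 0
  21 | 111000101101100011010 | 1 | 0
  22 | 110001011011000110100 | 1 | 1
  23 | 100010110110001101001 | 1 | 1
  24 | 000101101100011010011 | 0 | 1
  25 | 001011011000110100111 | 0 | 1
  26 | 010110110001101001111 | 0 | 1
  27 | 101101100011010011111 | 1 | 0
  28 | 011011000110100111110 | 0 | 1
  29 | 110110001101001111101 | 1 | 1
  30 | 101100011010011111011 | 1 | 0
  31 | 011000110100111110110 | 0 | 1
  32 | 110001101001111101101 | 1 | 1
  33 | 100011010011111011011 | 1 | 0
  34 | 000110100111110110110 | 0 | 1
  35 | 001101001111101101101 | 0 | 0
  36 | 011010011111011011010 | 0 | 1
  37 | 110100111110110110101 | 1 | 1
  38 | 101001111101101101011 | 1 | 0
  39 | 010011111011011010110 | 0 | 1
  40 | 100111110110110101101 | 1 | 1
  41 | 001111101101101011011 | 0 | 1
  42 | 011111011011010110111 | 0 | 1
  43 | 111110110110101101111 | 1 | 0
  44 | 111101101101011011110 | 1 | 0
  45 | 111011011010110111100 | 1 | 1
  46 | 110110110101101111001 | 1 | 1

11011010011011101110011100010110110001101001111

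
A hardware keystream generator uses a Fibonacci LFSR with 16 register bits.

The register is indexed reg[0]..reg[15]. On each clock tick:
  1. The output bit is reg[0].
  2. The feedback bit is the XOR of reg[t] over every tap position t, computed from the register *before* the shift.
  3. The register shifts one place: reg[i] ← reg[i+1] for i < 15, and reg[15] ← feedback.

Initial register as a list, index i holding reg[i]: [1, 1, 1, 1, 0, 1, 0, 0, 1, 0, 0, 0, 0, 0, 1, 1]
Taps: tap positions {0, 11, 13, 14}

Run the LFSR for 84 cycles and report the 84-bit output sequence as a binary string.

111101001000001101010000000000111100011100011111000110100000110110101000010100010101

tick  register→output (feedback)
  0  1111010010000011→1 (0)
  1  1110100100000110→1 (1)
  2  1101001000001101→1 (0)
  3  1010010000011010→1 (1)
  4  0100100000110101→0 (0)
  5  1001000001101010→1 (0)
  6  0010000011010100→0 (0)
  7  0100000110101000→0 (0)
  8  1000001101010000→1 (0)
  9  0000011010100000→0 (0)
 10  0000110101000000→0 (0)
 11  0001101010000000→0 (0)
 12  0011010100000000→0 (0)
 13  0110101000000000→0 (0)
 14  1101010000000000→1 (1)
 15  1010100000000001→1 (1)
 16  0101000000000011→0 (1)
 17  1010000000000111→1 (1)
 18  0100000000001111→0 (0)
 19  1000000000011110→1 (0)
 20  0000000000111100→0 (0)
 21  0000000001111000→0 (1)
 22  0000000011110001→0 (1)
 23  0000000111100011→0 (1)
 24  0000001111000111→0 (0)
 25  0000011110001110→0 (0)
 26  0000111100011100→0 (0)
 27  0001111000111000→0 (1)
 28  0011110001110001→0 (1)
 29  0111100011100011→0 (1)
 30  1111000111000111→1 (1)
 31  1110001110001111→1 (1)
 32  1100011100011111→1 (0)
 33  1000111000111110→1 (0)
 34  0001110001111100→0 (0)
 35  0011100011111000→0 (1)
 36  0111000111110001→0 (1)
 37  1110001111100011→1 (0)
 38  1100011111000110→1 (1)
 39  1000111110001101→1 (0)
 40  0001111100011010→0 (0)
 41  0011111000110100→0 (0)
 42  0111110001101000→0 (0)
 43  1111100011010000→1 (0)
 44  1111000110100000→1 (1)
 45  1110001101000001→1 (1)
 46  1100011010000011→1 (0)
 47  1000110100000110→1 (1)
 48  0001101000001101→0 (1)
 49  0011010000011011→0 (0)
 50  0110100000110110→0 (1)
 51  1101000001101101→1 (0)
 52  1010000011011010→1 (1)
 53  0100000110110101→0 (0)
 54  1000001101101010→1 (0)
 55  0000011011010100→0 (0)
 56  0000110110101000→0 (0)
 57  0001101101010000→0 (1)
 58  0011011010100001→0 (0)
 59  0110110101000010→0 (1)
 60  1101101010000101→1 (0)
 61  1011010100001010→1 (0)
 62  0110101000010100→0 (0)
 63  1101010000101000→1 (1)
 64  1010100001010001→1 (0)
 65  0101000010100010→0 (1)
 66  1010000101000101→1 (0)
 67  0100001010001010→0 (1)
 68  1000010100010101→1 (1)
 69  0000101000101011→0 (1)
 70  0001010001010111→0 (1)
 71  0010100010101111→0 (0)
 72  0101000101011110→0 (1)
 73  1010001010111101→1 (1)
 74  0100010101111011→0 (0)
 75  1000101011110110→1 (0)
 76  0001010111101100→0 (1)
 77  0010101111011001→0 (1)
 78  0101011110110011→0 (0)
 79  1010111101100110→1 (1)
 80  0101111011001101→0 (1)
 81  1011110110011011→1 (1)
 82  0111101100110111→0 (1)
 83  1111011001101111→1 (1)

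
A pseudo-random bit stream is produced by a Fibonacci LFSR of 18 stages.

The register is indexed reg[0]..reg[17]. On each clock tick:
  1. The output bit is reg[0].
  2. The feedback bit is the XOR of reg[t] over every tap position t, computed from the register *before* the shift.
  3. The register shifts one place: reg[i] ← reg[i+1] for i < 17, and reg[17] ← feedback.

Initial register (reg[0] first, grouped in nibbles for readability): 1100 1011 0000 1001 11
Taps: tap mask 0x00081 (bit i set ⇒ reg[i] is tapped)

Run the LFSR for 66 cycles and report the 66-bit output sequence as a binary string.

110010110000100111010011111110000000101111111111011111010001000001

tick  register→output (feedback)
  0  110010110000100111→1 (0)
  1  100101100001001110→1 (1)
  2  001011000010011101→0 (0)
  3  010110000100111010→0 (0)
  4  101100001001110100→1 (1)
  5  011000010011101001→0 (1)
  6  110000100111010011→1 (1)
  7  100001001110100111→1 (1)
  8  000010011101001111→0 (1)
  9  000100111010011111→0 (1)
 10  001001110100111111→0 (1)
 11  010011101001111111→0 (0)
 12  100111010011111110→1 (0)
 13  001110100111111100→0 (0)
 14  011101001111111000→0 (0)
 15  111010011111110000→1 (0)
 16  110100111111100000→1 (0)
 17  101001111111000000→1 (0)
 18  010011111110000000→0 (1)
 19  100111111100000001→1 (0)
 20  001111111000000010→0 (1)
 21  011111110000000101→0 (1)
 22  111111100000001011→1 (1)
 23  111111000000010111→1 (1)
 24  111110000000101111→1 (1)
 25  111100000001011111→1 (1)
 26  111000000010111111→1 (1)
 27  110000000101111111→1 (1)
 28  100000001011111111→1 (1)
 29  000000010111111111→0 (1)
 30  000000101111111111→0 (0)
 31  000001011111111110→0 (1)
 32  000010111111111101→0 (1)
 33  000101111111111011→0 (1)
 34  001011111111110111→0 (1)
 35  010111111111101111→0 (1)
 36  101111111111011111→1 (0)
 37  011111111110111110→0 (1)
 38  111111111101111101→1 (0)
 39  111111111011111010→1 (0)
 40  111111110111110100→1 (0)
 41  111111101111101000→1 (1)
 42  111111011111010001→1 (0)
 43  111110111110100010→1 (0)
 44  111101111101000100→1 (0)
 45  111011111010001000→1 (0)
 46  110111110100010000→1 (0)
 47  101111101000100000→1 (1)
 48  011111010001000001→0 (1)
 49  111110100010000011→1 (1)
 50  111101000100000111→1 (1)
 51  111010001000001111→1 (1)
 52  110100010000011111→1 (0)
 53  101000100000111110→1 (1)
 54  010001000001111101→0 (0)
 55  100010000011111010→1 (1)
 56  000100000111110101→0 (0)
 57  001000001111101010→0 (0)
 58  010000011111010100→0 (1)
 59  100000111110101001→1 (0)
 60  000001111101010010→0 (1)
 61  000011111010100101→0 (1)
 62  000111110101001011→0 (1)
 63  001111101010010111→0 (0)
 64  011111010100101110→0 (1)
 65  111110101001011101→1 (1)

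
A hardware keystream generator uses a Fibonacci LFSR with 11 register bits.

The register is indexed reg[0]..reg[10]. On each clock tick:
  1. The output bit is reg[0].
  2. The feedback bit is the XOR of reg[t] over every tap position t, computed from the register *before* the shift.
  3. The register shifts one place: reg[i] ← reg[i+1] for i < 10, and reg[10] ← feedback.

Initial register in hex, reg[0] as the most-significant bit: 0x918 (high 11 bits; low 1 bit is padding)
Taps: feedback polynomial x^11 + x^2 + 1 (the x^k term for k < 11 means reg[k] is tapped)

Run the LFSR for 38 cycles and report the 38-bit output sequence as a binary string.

k : reg_k → out_k, fb_k
0: 10010001100 → 1, fb=1
1: 00100011001 → 0, fb=1
2: 01000110011 → 0, fb=0
3: 10001100110 → 1, fb=1
4: 00011001101 → 0, fb=0
5: 00110011010 → 0, fb=1
6: 01100110101 → 0, fb=1
7: 11001101011 → 1, fb=1
8: 10011010111 → 1, fb=1
9: 00110101111 → 0, fb=1
10: 01101011111 → 0, fb=1
11: 11010111111 → 1, fb=1
12: 10101111111 → 1, fb=0
13: 01011111110 → 0, fb=0
14: 10111111100 → 1, fb=0
15: 01111111000 → 0, fb=1
16: 11111110001 → 1, fb=0
17: 11111100010 → 1, fb=0
18: 11111000100 → 1, fb=0
19: 11110001000 → 1, fb=0
20: 11100010000 → 1, fb=0
21: 11000100000 → 1, fb=1
22: 10001000001 → 1, fb=1
23: 00010000011 → 0, fb=0
24: 00100000110 → 0, fb=1
25: 01000001101 → 0, fb=0
26: 10000011010 → 1, fb=1
27: 00000110101 → 0, fb=0
28: 00001101010 → 0, fb=0
29: 00011010100 → 0, fb=0
30: 00110101000 → 0, fb=1
31: 01101010001 → 0, fb=1
32: 11010100011 → 1, fb=1
33: 10101000111 → 1, fb=0
34: 01010001110 → 0, fb=0
35: 10100011100 → 1, fb=0
36: 01000111000 → 0, fb=0
37: 10001110000 → 1, fb=1

10010001100110101111111000100000110101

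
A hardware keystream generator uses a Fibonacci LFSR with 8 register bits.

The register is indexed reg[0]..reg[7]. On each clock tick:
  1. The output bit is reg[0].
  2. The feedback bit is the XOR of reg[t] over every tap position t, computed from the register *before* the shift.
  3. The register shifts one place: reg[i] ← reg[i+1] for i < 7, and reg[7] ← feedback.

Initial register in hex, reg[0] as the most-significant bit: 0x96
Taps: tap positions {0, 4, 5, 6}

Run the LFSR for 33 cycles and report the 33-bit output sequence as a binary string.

k : reg_k → out_k, fb_k
0: 10010110 → 1, fb=1
1: 00101101 → 0, fb=0
2: 01011010 → 0, fb=0
3: 10110100 → 1, fb=0
4: 01101000 → 0, fb=1
5: 11010001 → 1, fb=1
6: 10100011 → 1, fb=0
7: 01000110 → 0, fb=0
8: 10001100 → 1, fb=1
9: 00011001 → 0, fb=1
10: 00110011 → 0, fb=1
11: 01100111 → 0, fb=0
12: 11001110 → 1, fb=0
13: 10011100 → 1, fb=1
14: 00111001 → 0, fb=1
15: 01110011 → 0, fb=1
16: 11100111 → 1, fb=1
17: 11001111 → 1, fb=0
18: 10011110 → 1, fb=0
19: 00111100 → 0, fb=0
20: 01111000 → 0, fb=1
21: 11110001 → 1, fb=1
22: 11100011 → 1, fb=0
23: 11000110 → 1, fb=1
24: 10001101 → 1, fb=1
25: 00011011 → 0, fb=0
26: 00110110 → 0, fb=0
27: 01101100 → 0, fb=0
28: 11011000 → 1, fb=0
29: 10110000 → 1, fb=1
30: 01100001 → 0, fb=0
31: 11000010 → 1, fb=0
32: 10000100 → 1, fb=0

100101101000110011100111100011011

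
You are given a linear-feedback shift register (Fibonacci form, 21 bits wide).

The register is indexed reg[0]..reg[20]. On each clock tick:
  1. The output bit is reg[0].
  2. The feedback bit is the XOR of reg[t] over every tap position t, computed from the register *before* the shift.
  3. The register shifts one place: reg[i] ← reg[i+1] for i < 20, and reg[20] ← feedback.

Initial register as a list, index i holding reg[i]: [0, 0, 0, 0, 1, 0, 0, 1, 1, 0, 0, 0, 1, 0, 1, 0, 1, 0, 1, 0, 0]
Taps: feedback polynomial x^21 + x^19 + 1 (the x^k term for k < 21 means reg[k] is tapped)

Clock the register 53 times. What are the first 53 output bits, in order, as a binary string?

00001001100010101010000001011010111011101010100011101

k : reg_k → out_k, fb_k
0: 000010011000101010100 → 0, fb=0
1: 000100110001010101000 → 0, fb=0
2: 001001100010101010000 → 0, fb=0
3: 010011000101010100000 → 0, fb=0
4: 100110001010101000000 → 1, fb=1
5: 001100010101010000001 → 0, fb=0
6: 011000101010100000010 → 0, fb=1
7: 110001010101000000101 → 1, fb=1
8: 100010101010000001011 → 1, fb=0
9: 000101010100000010110 → 0, fb=1
10: 001010101000000101101 → 0, fb=0
11: 010101010000001011010 → 0, fb=1
12: 101010100000010110101 → 1, fb=1
13: 010101000000101101011 → 0, fb=1
14: 101010000001011010111 → 1, fb=0
15: 010100000010110101110 → 0, fb=1
16: 101000000101101011101 → 1, fb=1
17: 010000001011010111011 → 0, fb=1
18: 100000010110101110111 → 1, fb=0
19: 000000101101011101110 → 0, fb=1
20: 000001011010111011101 → 0, fb=0
21: 000010110101110111010 → 0, fb=1
22: 000101101011101110101 → 0, fb=0
23: 001011010111011101010 → 0, fb=1
24: 010110101110111010101 → 0, fb=0
25: 101101011101110101010 → 1, fb=0
26: 011010111011101010100 → 0, fb=0
27: 110101110111010101000 → 1, fb=1
28: 101011101110101010001 → 1, fb=1
29: 010111011101010100011 → 0, fb=1
30: 101110111010101000111 → 1, fb=0
31: 011101110101010001110 → 0, fb=1
32: 111011101010100011101 → 1, fb=1
33: 110111010101000111011 → 1, fb=0
34: 101110101010001110110 → 1, fb=0
35: 011101010100011101100 → 0, fb=0
36: 111010101000111011000 → 1, fb=1
37: 110101010001110110001 → 1, fb=1
38: 101010100011101100011 → 1, fb=0
39: 010101000111011000110 → 0, fb=1
40: 101010001110110001101 → 1, fb=1
41: 010100011101100011011 → 0, fb=1
42: 101000111011000110111 → 1, fb=0
43: 010001110110001101110 → 0, fb=1
44: 100011101100011011101 → 1, fb=1
45: 000111011000110111011 → 0, fb=1
46: 001110110001101110111 → 0, fb=1
47: 011101100011011101111 → 0, fb=1
48: 111011000110111011111 → 1, fb=0
49: 110110001101110111110 → 1, fb=0
50: 101100011011101111100 → 1, fb=1
51: 011000110111011111001 → 0, fb=0
52: 110001101110111110010 → 1, fb=0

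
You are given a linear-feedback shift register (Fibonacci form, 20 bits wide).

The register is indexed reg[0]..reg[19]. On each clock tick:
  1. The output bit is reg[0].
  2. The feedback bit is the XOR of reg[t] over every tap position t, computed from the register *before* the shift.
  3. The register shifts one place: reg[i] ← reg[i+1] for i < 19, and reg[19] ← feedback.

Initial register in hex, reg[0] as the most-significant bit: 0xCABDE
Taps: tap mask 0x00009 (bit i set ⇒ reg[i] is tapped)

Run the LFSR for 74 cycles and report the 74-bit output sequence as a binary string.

11001010101111011110100111110101001010100110010111000111100101001011111110

step | reg (before) | out | fb
   0 | 11001010101111011110 | 1 | 1
   1 | 10010101011110111101 | 1 | 0
   2 | 00101010111101111010 | 0 | 0
   3 | 01010101111011110100 | 0 | 1
   4 | 10101011110111101001 | 1 | 1
   5 | 01010111101111010011 | 0 | 1
   6 | 10101111011110100111 | 1 | 1
   7 | 01011110111101001111 | 0 | 1
   8 | 10111101111010011111 | 1 | 0
   9 | 01111011110100111110 | 0 | 1
  10 | 11110111101001111101 | 1 | 0
  11 | 11101111010011111010 | 1 | 1
  12 | 11011110100111110101 | 1 | 0
  13 | 10111101001111101010 | 1 | 0
  14 | 01111010011111010100 | 0 | 1
  15 | 11110100111110101001 | 1 | 0
  16 | 11101001111101010010 | 1 | 1
  17 | 11010011111010100101 | 1 | 0
  18 | 10100111110101001010 | 1 | 1
  19 | 01001111101010010101 | 0 | 0
  20 | 10011111010100101010 | 1 | 0
  21 | 00111110101001010100 | 0 | 1
  22 | 01111101010010101001 | 0 | 1
  23 | 11111010100101010011 | 1 | 0
  24 | 11110101001010100110 | 1 | 0
  25 | 11101010010101001100 | 1 | 1
  26 | 11010100101010011001 | 1 | 0
  27 | 10101001010100110010 | 1 | 1
  28 | 01010010101001100101 | 0 | 1
  29 | 10100101010011001011 | 1 | 1
  30 | 01001010100110010111 | 0 | 0
  31 | 10010101001100101110 | 1 | 0
  32 | 00101010011001011100 | 0 | 0
  33 | 01010100110010111000 | 0 | 1
  34 | 10101001100101110001 | 1 | 1
  35 | 01010011001011100011 | 0 | 1
  36 | 10100110010111000111 | 1 | 1
  37 | 01001100101110001111 | 0 | 0
  38 | 10011001011100011110 | 1 | 0
  39 | 00110010111000111100 | 0 | 1
  40 | 01100101110001111001 | 0 | 0
  41 | 11001011100011110010 | 1 | 1
  42 | 10010111000111100101 | 1 | 0
  43 | 00101110001111001010 | 0 | 0
  44 | 01011100011110010100 | 0 | 1
  45 | 10111000111100101001 | 1 | 0
  46 | 01110001111001010010 | 0 | 1
  47 | 11100011110010100101 | 1 | 1
  48 | 11000111100101001011 | 1 | 1
  49 | 10001111001010010111 | 1 | 1
  50 | 00011110010100101111 | 0 | 1
  51 | 00111100101001011111 | 0 | 1
  52 | 01111001010010111111 | 0 | 1
  53 | 11110010100101111111 | 1 | 0
  54 | 11100101001011111110 | 1 | 1
  55 | 11001010010111111101 | 1 | 1
  56 | 10010100101111111011 | 1 | 0
  57 | 00101001011111110110 | 0 | 0
  58 | 01010010111111101100 | 0 | 1
  59 | 10100101111111011001 | 1 | 1
  60 | 01001011111110110011 | 0 | 0
  61 | 10010111111101100110 | 1 | 0
  62 | 00101111111011001100 | 0 | 0
  63 | 01011111110110011000 | 0 | 1
  64 | 10111111101100110001 | 1 | 0
  65 | 01111111011001100010 | 0 | 1
  66 | 11111110110011000101 | 1 | 0
  67 | 11111101100110001010 | 1 | 0
  68 | 11111011001100010100 | 1 | 0
  69 | 11110110011000101000 | 1 | 0
  70 | 11101100110001010000 | 1 | 1
  71 | 11011001100010100001 | 1 | 0
  72 | 10110011000101000010 | 1 | 0
  73 | 01100110001010000100 | 0 | 0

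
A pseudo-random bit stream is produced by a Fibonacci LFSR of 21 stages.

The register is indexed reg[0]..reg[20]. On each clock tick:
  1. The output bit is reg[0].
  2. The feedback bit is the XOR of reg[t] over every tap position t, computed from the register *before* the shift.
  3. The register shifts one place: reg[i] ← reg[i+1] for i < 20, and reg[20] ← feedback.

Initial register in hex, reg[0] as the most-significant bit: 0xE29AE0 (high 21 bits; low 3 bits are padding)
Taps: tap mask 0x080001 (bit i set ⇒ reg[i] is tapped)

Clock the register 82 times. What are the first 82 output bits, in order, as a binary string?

k : reg_k → out_k, fb_k
0: 111000101001101011100 → 1, fb=1
1: 110001010011010111001 → 1, fb=1
2: 100010100110101110011 → 1, fb=0
3: 000101001101011100110 → 0, fb=1
4: 001010011010111001101 → 0, fb=0
5: 010100110101110011010 → 0, fb=1
6: 101001101011100110101 → 1, fb=1
7: 010011010111001101011 → 0, fb=1
8: 100110101110011010111 → 1, fb=0
9: 001101011100110101110 → 0, fb=1
10: 011010111001101011101 → 0, fb=0
11: 110101110011010111010 → 1, fb=0
12: 101011100110101110100 → 1, fb=1
13: 010111001101011101001 → 0, fb=0
14: 101110011010111010010 → 1, fb=0
15: 011100110101110100100 → 0, fb=0
16: 111001101011101001000 → 1, fb=1
17: 110011010111010010001 → 1, fb=1
18: 100110101110100100011 → 1, fb=0
19: 001101011101001000110 → 0, fb=1
20: 011010111010010001101 → 0, fb=0
21: 110101110100100011010 → 1, fb=0
22: 101011101001000110100 → 1, fb=1
23: 010111010010001101001 → 0, fb=0
24: 101110100100011010010 → 1, fb=0
25: 011101001000110100100 → 0, fb=0
26: 111010010001101001000 → 1, fb=1
27: 110100100011010010001 → 1, fb=1
28: 101001000110100100011 → 1, fb=0
29: 010010001101001000110 → 0, fb=1
30: 100100011010010001101 → 1, fb=1
31: 001000110100100011011 → 0, fb=1
32: 010001101001000110111 → 0, fb=1
33: 100011010010001101111 → 1, fb=0
34: 000110100100011011110 → 0, fb=1
35: 001101001000110111101 → 0, fb=0
36: 011010010001101111010 → 0, fb=1
37: 110100100011011110101 → 1, fb=1
38: 101001000110111101011 → 1, fb=0
39: 010010001101111010110 → 0, fb=1
40: 100100011011110101101 → 1, fb=1
41: 001000110111101011011 → 0, fb=1
42: 010001101111010110111 → 0, fb=1
43: 100011011110101101111 → 1, fb=0
44: 000110111101011011110 → 0, fb=1
45: 001101111010110111101 → 0, fb=0
46: 011011110101101111010 → 0, fb=1
47: 110111101011011110101 → 1, fb=1
48: 101111010110111101011 → 1, fb=0
49: 011110101101111010110 → 0, fb=1
50: 111101011011110101101 → 1, fb=1
51: 111010110111101011011 → 1, fb=0
52: 110101101111010110110 → 1, fb=0
53: 101011011110101101100 → 1, fb=1
54: 010110111101011011001 → 0, fb=0
55: 101101111010110110010 → 1, fb=0
56: 011011110101101100100 → 0, fb=0
57: 110111101011011001000 → 1, fb=1
58: 101111010110110010001 → 1, fb=1
59: 011110101101100100011 → 0, fb=1
60: 111101011011001000111 → 1, fb=0
61: 111010110110010001110 → 1, fb=0
62: 110101101100100011100 → 1, fb=1
63: 101011011001000111001 → 1, fb=1
64: 010110110010001110011 → 0, fb=1
65: 101101100100011100111 → 1, fb=0
66: 011011001000111001110 → 0, fb=1
67: 110110010001110011101 → 1, fb=1
68: 101100100011100111011 → 1, fb=0
69: 011001000111001110110 → 0, fb=1
70: 110010001110011101101 → 1, fb=1
71: 100100011100111011011 → 1, fb=0
72: 001000111001110110110 → 0, fb=1
73: 010001110011101101101 → 0, fb=0
74: 100011100111011011010 → 1, fb=0
75: 000111001110110110100 → 0, fb=0
76: 001110011101101101000 → 0, fb=0
77: 011100111011011010000 → 0, fb=0
78: 111001110110110100000 → 1, fb=1
79: 110011101101101000001 → 1, fb=1
80: 100111011011010000011 → 1, fb=0
81: 001110110110100000110 → 0, fb=1

1110001010011010111001101011101001000110100100011011110101101111010110110010001110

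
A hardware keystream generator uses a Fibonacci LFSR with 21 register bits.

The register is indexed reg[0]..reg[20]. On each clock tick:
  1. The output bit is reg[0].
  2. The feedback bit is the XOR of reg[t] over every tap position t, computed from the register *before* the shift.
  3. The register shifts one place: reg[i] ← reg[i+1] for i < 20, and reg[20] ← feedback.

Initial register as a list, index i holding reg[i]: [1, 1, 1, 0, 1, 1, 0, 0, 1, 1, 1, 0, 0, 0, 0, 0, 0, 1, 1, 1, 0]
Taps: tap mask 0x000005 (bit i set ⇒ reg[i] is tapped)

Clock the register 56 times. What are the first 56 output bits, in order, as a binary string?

tick  register→output (feedback)
  0  111011001110000001110→1 (0)
  1  110110011100000011100→1 (1)
  2  101100111000000111001→1 (0)
  3  011001110000001110010→0 (1)
  4  110011100000011100101→1 (1)
  5  100111000000111001011→1 (1)
  6  001110000001110010111→0 (1)
  7  011100000011100101111→0 (1)
  8  111000000111001011111→1 (0)
  9  110000001110010111110→1 (1)
 10  100000011100101111101→1 (1)
 11  000000111001011111011→0 (0)
 12  000001110010111110110→0 (0)
 13  000011100101111101100→0 (0)
 14  000111001011111011000→0 (0)
 15  001110010111110110000→0 (1)
 16  011100101111101100001→0 (1)
 17  111001011111011000011→1 (0)
 18  110010111110110000110→1 (1)
 19  100101111101100001101→1 (1)
 20  001011111011000011011→0 (1)
 21  010111110110000110111→0 (0)
 22  101111101100001101110→1 (0)
 23  011111011000011011100→0 (1)
 24  111110110000110111001→1 (0)
 25  111101100001101110010→1 (0)
 26  111011000011011100100→1 (0)
 27  110110000110111001000→1 (1)
 28  101100001101110010001→1 (0)
 29  011000011011100100010→0 (1)
 30  110000110111001000101→1 (1)
 31  100001101110010001011→1 (1)
 32  000011011100100010111→0 (0)
 33  000110111001000101110→0 (0)
 34  001101110010001011100→0 (1)
 35  011011100100010111001→0 (1)
 36  110111001000101110011→1 (1)
 37  101110010001011100111→1 (0)
 38  011100100010111001110→0 (1)
 39  111001000101110011101→1 (0)
 40  110010001011100111010→1 (1)
 41  100100010111001110101→1 (1)
 42  001000101110011101011→0 (1)
 43  010001011100111010111→0 (0)
 44  100010111001110101110→1 (1)
 45  000101110011101011101→0 (0)
 46  001011100111010111010→0 (1)
 47  010111001110101110101→0 (0)
 48  101110011101011101010→1 (0)
 49  011100111010111010100→0 (1)
 50  111001110101110101001→1 (0)
 51  110011101011101010010→1 (1)
 52  100111010111010100101→1 (1)
 53  001110101110101001011→0 (1)
 54  011101011101010010111→0 (1)
 55  111010111010100101111→1 (0)

11101100111000000111001011111011000011011100100010111001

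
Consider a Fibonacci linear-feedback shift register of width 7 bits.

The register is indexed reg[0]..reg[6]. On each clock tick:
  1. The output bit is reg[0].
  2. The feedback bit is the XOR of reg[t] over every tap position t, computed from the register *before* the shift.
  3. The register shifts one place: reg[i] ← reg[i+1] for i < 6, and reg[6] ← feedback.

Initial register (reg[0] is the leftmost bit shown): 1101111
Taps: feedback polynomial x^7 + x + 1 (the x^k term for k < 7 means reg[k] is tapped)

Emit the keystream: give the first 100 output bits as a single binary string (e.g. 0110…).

tick  register→output (feedback)
  0  1101111→1 (0)
  1  1011110→1 (1)
  2  0111101→0 (1)
  3  1111011→1 (0)
  4  1110110→1 (0)
  5  1101100→1 (0)
  6  1011000→1 (1)
  7  0110001→0 (1)
  8  1100011→1 (0)
  9  1000110→1 (1)
 10  0001101→0 (0)
 11  0011010→0 (0)
 12  0110100→0 (1)
 13  1101001→1 (0)
 14  1010010→1 (1)
 15  0100101→0 (1)
 16  1001011→1 (1)
 17  0010111→0 (0)
 18  0101110→0 (1)
 19  1011101→1 (1)
 20  0111011→0 (1)
 21  1110111→1 (0)
 22  1101110→1 (0)
 23  1011100→1 (1)
 24  0111001→0 (1)
 25  1110011→1 (0)
 26  1100110→1 (0)
 27  1001100→1 (1)
 28  0011001→0 (0)
 29  0110010→0 (1)
 30  1100101→1 (0)
 31  1001010→1 (1)
 32  0010101→0 (0)
 33  0101010→0 (1)
 34  1010101→1 (1)
 35  0101011→0 (1)
 36  1010111→1 (1)
 37  0101111→0 (1)
 38  1011111→1 (1)
 39  0111111→0 (1)
 40  1111111→1 (0)
 41  1111110→1 (0)
 42  1111100→1 (0)
 43  1111000→1 (0)
 44  1110000→1 (0)
 45  1100000→1 (0)
 46  1000000→1 (1)
 47  0000001→0 (0)
 48  0000010→0 (0)
 49  0000100→0 (0)
 50  0001000→0 (0)
 51  0010000→0 (0)
 52  0100000→0 (1)
 53  1000001→1 (1)
 54  0000011→0 (0)
 55  0000110→0 (0)
 56  0001100→0 (0)
 57  0011000→0 (0)
 58  0110000→0 (1)
 59  1100001→1 (0)
 60  1000010→1 (1)
 61  0000101→0 (0)
 62  0001010→0 (0)
 63  0010100→0 (0)
 64  0101000→0 (1)
 65  1010001→1 (1)
 66  0100011→0 (1)
 67  1000111→1 (1)
 68  0001111→0 (0)
 69  0011110→0 (0)
 70  0111100→0 (1)
 71  1111001→1 (0)
 72  1110010→1 (0)
 73  1100100→1 (0)
 74  1001000→1 (1)
 75  0010001→0 (0)
 76  0100010→0 (1)
 77  1000101→1 (1)
 78  0001011→0 (0)
 79  0010110→0 (0)
 80  0101100→0 (1)
 81  1011001→1 (1)
 82  0110011→0 (1)
 83  1100111→1 (0)
 84  1001110→1 (1)
 85  0011101→0 (0)
 86  0111010→0 (1)
 87  1110101→1 (0)
 88  1101010→1 (0)
 89  1010100→1 (1)
 90  0101001→0 (1)
 91  1010011→1 (1)
 92  0100111→0 (1)
 93  1001111→1 (1)
 94  0011111→0 (0)
 95  0111110→0 (1)
 96  1111101→1 (0)
 97  1111010→1 (0)
 98  1110100→1 (0)
 99  1101000→1 (0)

1101111011000110100101110111001100101010111111100000010000011000010100011110010001011001110101001111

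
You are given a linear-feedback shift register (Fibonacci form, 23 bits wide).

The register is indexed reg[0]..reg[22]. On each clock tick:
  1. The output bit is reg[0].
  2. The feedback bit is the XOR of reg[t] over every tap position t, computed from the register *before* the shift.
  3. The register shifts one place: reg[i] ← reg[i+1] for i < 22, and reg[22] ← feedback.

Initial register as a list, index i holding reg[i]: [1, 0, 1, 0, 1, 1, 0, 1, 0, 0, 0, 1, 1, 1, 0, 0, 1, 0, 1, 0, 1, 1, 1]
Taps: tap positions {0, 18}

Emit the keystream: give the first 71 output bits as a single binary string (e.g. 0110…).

10101101000111001010111000101011011000100100111000100111111110110100011

step | reg (before) | out | fb
   0 | 10101101000111001010111 | 1 | 0
   1 | 01011010001110010101110 | 0 | 0
   2 | 10110100011100101011100 | 1 | 0
   3 | 01101000111001010111000 | 0 | 1
   4 | 11010001110010101110001 | 1 | 0
   5 | 10100011100101011100010 | 1 | 1
   6 | 01000111001010111000101 | 0 | 0
   7 | 10001110010101110001010 | 1 | 1
   8 | 00011100101011100010101 | 0 | 1
   9 | 00111001010111000101011 | 0 | 0
  10 | 01110010101110001010110 | 0 | 1
  11 | 11100101011100010101101 | 1 | 1
  12 | 11001010111000101011011 | 1 | 0
  13 | 10010101110001010110110 | 1 | 0
  14 | 00101011100010101101100 | 0 | 0
  15 | 01010111000101011011000 | 0 | 1
  16 | 10101110001010110110001 | 1 | 0
  17 | 01011100010101101100010 | 0 | 0
  18 | 10111000101011011000100 | 1 | 1
  19 | 01110001010110110001001 | 0 | 0
  20 | 11100010101101100010010 | 1 | 0
  21 | 11000101011011000100100 | 1 | 1
  22 | 10001010110110001001001 | 1 | 1
  23 | 00010101101100010010011 | 0 | 1
  24 | 00101011011000100100111 | 0 | 0
  25 | 01010110110001001001110 | 0 | 0
  26 | 10101101100010010011100 | 1 | 0
  27 | 01011011000100100111000 | 0 | 1
  28 | 10110110001001001110001 | 1 | 0
  29 | 01101100010010011100010 | 0 | 0
  30 | 11011000100100111000100 | 1 | 1
  31 | 10110001001001110001001 | 1 | 1
  32 | 01100010010011100010011 | 0 | 1
  33 | 11000100100111000100111 | 1 | 1
  34 | 10001001001110001001111 | 1 | 1
  35 | 00010010011100010011111 | 0 | 1
  36 | 00100100111000100111111 | 0 | 1
  37 | 01001001110001001111111 | 0 | 1
  38 | 10010011100010011111111 | 1 | 0
  39 | 00100111000100111111110 | 0 | 1
  40 | 01001110001001111111101 | 0 | 1
  41 | 10011100010011111111011 | 1 | 0
  42 | 00111000100111111110110 | 0 | 1
  43 | 01110001001111111101101 | 0 | 0
  44 | 11100010011111111011010 | 1 | 0
  45 | 11000100111111110110100 | 1 | 0
  46 | 10001001111111101101000 | 1 | 1
  47 | 00010011111111011010001 | 0 | 1
  48 | 00100111111110110100011 | 0 | 0
  49 | 01001111111101101000110 | 0 | 0
  50 | 10011111111011010001100 | 1 | 1
  51 | 00111111110110100011001 | 0 | 1
  52 | 01111111101101000110011 | 0 | 1
  53 | 11111111011010001100111 | 1 | 1
  54 | 11111110110100011001111 | 1 | 1
  55 | 11111101101000110011111 | 1 | 0
  56 | 11111011010001100111110 | 1 | 0
  57 | 11110110100011001111100 | 1 | 0
  58 | 11101101000110011111000 | 1 | 0
  59 | 11011010001100111110000 | 1 | 0
  60 | 10110100011001111100000 | 1 | 1
  61 | 01101000110011111000001 | 0 | 0
  62 | 11010001100111110000010 | 1 | 1
  63 | 10100011001111100000101 | 1 | 1
  64 | 01000110011111000001011 | 0 | 0
  65 | 10001100111110000010110 | 1 | 0
  66 | 00011001111100000101100 | 0 | 0
  67 | 00110011111000001011000 | 0 | 1
  68 | 01100111110000010110001 | 0 | 1
  69 | 11001111100000101100011 | 1 | 1
  70 | 10011111000001011000111 | 1 | 1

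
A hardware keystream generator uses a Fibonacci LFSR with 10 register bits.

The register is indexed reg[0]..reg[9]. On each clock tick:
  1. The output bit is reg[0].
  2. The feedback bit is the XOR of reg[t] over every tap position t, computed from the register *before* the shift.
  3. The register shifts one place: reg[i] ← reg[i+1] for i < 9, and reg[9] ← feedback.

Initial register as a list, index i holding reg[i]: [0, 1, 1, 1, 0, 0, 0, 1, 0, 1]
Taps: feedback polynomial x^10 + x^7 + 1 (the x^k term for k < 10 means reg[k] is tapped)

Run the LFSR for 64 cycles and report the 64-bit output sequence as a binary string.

0111000101110010000111110110101010001011110110011100111110000011

tick  register→output (feedback)
  0  0111000101→0 (1)
  1  1110001011→1 (1)
  2  1100010111→1 (0)
  3  1000101110→1 (0)
  4  0001011100→0 (1)
  5  0010111001→0 (0)
  6  0101110010→0 (0)
  7  1011100100→1 (0)
  8  0111001000→0 (0)
  9  1110010000→1 (1)
 10  1100100001→1 (1)
 11  1001000011→1 (1)
 12  0010000111→0 (1)
 13  0100001111→0 (1)
 14  1000011111→1 (0)
 15  0000111110→0 (1)
 16  0001111101→0 (1)
 17  0011111011→0 (0)
 18  0111110110→0 (1)
 19  1111101101→1 (0)
 20  1111011010→1 (1)
 21  1110110101→1 (0)
 22  1101101010→1 (1)
 23  1011010101→1 (0)
 24  0110101010→0 (0)
 25  1101010100→1 (0)
 26  1010101000→1 (1)
 27  0101010001→0 (0)
 28  1010100010→1 (1)
 29  0101000101→0 (1)
 30  1010001011→1 (1)
 31  0100010111→0 (1)
 32  1000101111→1 (0)
 33  0001011110→0 (1)
 34  0010111101→0 (1)
 35  0101111011→0 (0)
 36  1011110110→1 (0)
 37  0111101100→0 (1)
 38  1111011001→1 (1)
 39  1110110011→1 (1)
 40  1101100111→1 (0)
 41  1011001110→1 (0)
 42  0110011100→0 (1)
 43  1100111001→1 (1)
 44  1001110011→1 (1)
 45  0011100111→0 (1)
 46  0111001111→0 (1)
 47  1110011111→1 (0)
 48  1100111110→1 (0)
 49  1001111100→1 (0)
 50  0011111000→0 (0)
 51  0111110000→0 (0)
 52  1111100000→1 (1)
 53  1111000001→1 (1)
 54  1110000011→1 (1)
 55  1100000111→1 (0)
 56  1000001110→1 (0)
 57  0000011100→0 (1)
 58  0000111001→0 (0)
 59  0001110010→0 (0)
 60  0011100100→0 (1)
 61  0111001001→0 (0)
 62  1110010010→1 (1)
 63  1100100101→1 (0)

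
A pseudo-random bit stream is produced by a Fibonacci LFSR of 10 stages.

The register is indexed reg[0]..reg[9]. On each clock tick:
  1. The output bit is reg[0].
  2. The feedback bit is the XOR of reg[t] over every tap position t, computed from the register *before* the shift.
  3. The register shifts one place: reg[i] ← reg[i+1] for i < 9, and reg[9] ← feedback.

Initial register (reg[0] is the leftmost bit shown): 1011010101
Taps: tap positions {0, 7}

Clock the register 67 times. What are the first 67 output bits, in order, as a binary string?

step | reg (before) | out | fb
   0 | 1011010101 | 1 | 0
   1 | 0110101010 | 0 | 0
   2 | 1101010100 | 1 | 0
   3 | 1010101000 | 1 | 1
   4 | 0101010001 | 0 | 0
   5 | 1010100010 | 1 | 1
   6 | 0101000101 | 0 | 1
   7 | 1010001011 | 1 | 1
   8 | 0100010111 | 0 | 1
   9 | 1000101111 | 1 | 0
  10 | 0001011110 | 0 | 1
  11 | 0010111101 | 0 | 1
  12 | 0101111011 | 0 | 0
  13 | 1011110110 | 1 | 0
  14 | 0111101100 | 0 | 1
  15 | 1111011001 | 1 | 1
  16 | 1110110011 | 1 | 1
  17 | 1101100111 | 1 | 0
  18 | 1011001110 | 1 | 0
  19 | 0110011100 | 0 | 1
  20 | 1100111001 | 1 | 1
  21 | 1001110011 | 1 | 1
  22 | 0011100111 | 0 | 1
  23 | 0111001111 | 0 | 1
  24 | 1110011111 | 1 | 0
  25 | 1100111110 | 1 | 0
  26 | 1001111100 | 1 | 0
  27 | 0011111000 | 0 | 0
  28 | 0111110000 | 0 | 0
  29 | 1111100000 | 1 | 1
  30 | 1111000001 | 1 | 1
  31 | 1110000011 | 1 | 1
  32 | 1100000111 | 1 | 0
  33 | 1000001110 | 1 | 0
  34 | 0000011100 | 0 | 1
  35 | 0000111001 | 0 | 0
  36 | 0001110010 | 0 | 0
  37 | 0011100100 | 0 | 1
  38 | 0111001001 | 0 | 0
  39 | 1110010010 | 1 | 1
  40 | 1100100101 | 1 | 0
  41 | 1001001010 | 1 | 1
  42 | 0010010101 | 0 | 1
  43 | 0100101011 | 0 | 0
  44 | 1001010110 | 1 | 0
  45 | 0010101100 | 0 | 1
  46 | 0101011001 | 0 | 0
  47 | 1010110010 | 1 | 1
  48 | 0101100101 | 0 | 1
  49 | 1011001011 | 1 | 1
  50 | 0110010111 | 0 | 1
  51 | 1100101111 | 1 | 0
  52 | 1001011110 | 1 | 0
  53 | 0010111100 | 0 | 1
  54 | 0101111001 | 0 | 0
  55 | 1011110010 | 1 | 1
  56 | 0111100101 | 0 | 1
  57 | 1111001011 | 1 | 1
  58 | 1110010111 | 1 | 0
  59 | 1100101110 | 1 | 0
  60 | 1001011100 | 1 | 0
  61 | 0010111000 | 0 | 0
  62 | 0101110000 | 0 | 0
  63 | 1011100000 | 1 | 1
  64 | 0111000001 | 0 | 0
  65 | 1110000010 | 1 | 1
  66 | 1100000101 | 1 | 0

1011010101000101111011001110011111000001110010010101100101111001011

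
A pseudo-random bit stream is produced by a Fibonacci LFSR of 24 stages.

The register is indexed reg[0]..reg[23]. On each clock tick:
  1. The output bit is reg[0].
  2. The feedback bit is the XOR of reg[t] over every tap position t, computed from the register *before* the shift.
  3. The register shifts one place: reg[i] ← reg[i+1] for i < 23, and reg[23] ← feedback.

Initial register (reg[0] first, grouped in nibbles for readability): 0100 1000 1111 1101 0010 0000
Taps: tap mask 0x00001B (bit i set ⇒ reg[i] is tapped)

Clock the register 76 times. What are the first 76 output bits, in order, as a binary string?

0100100011111101001000000001000100111100011000011010100101100001101101010010

k : reg_k → out_k, fb_k
0: 010010001111110100100000 → 0, fb=0
1: 100100011111101001000000 → 1, fb=0
2: 001000111111010010000000 → 0, fb=0
3: 010001111110100100000000 → 0, fb=1
4: 100011111101001000000001 → 1, fb=0
5: 000111111010010000000010 → 0, fb=0
6: 001111110100100000000100 → 0, fb=0
7: 011111101001000000001000 → 0, fb=1
8: 111111010010000000010001 → 1, fb=0
9: 111110100100000000100010 → 1, fb=0
10: 111101001000000001000100 → 1, fb=1
11: 111010010000000010001001 → 1, fb=1
12: 110100100000000100010011 → 1, fb=1
13: 101001000000001000100111 → 1, fb=1
14: 010010000000010001001111 → 0, fb=0
15: 100100000000100010011110 → 1, fb=0
16: 001000000001000100111100 → 0, fb=0
17: 010000000010001001111000 → 0, fb=1
18: 100000000100010011110001 → 1, fb=1
19: 000000001000100111100011 → 0, fb=0
20: 000000010001001111000110 → 0, fb=0
21: 000000100010011110001100 → 0, fb=0
22: 000001000100111100011000 → 0, fb=0
23: 000010001001111000110000 → 0, fb=1
24: 000100010011110001100001 → 0, fb=1
25: 001000100111100011000011 → 0, fb=0
26: 010001001111000110000110 → 0, fb=1
27: 100010011110001100001101 → 1, fb=0
28: 000100111100011000011010 → 0, fb=1
29: 001001111000110000110101 → 0, fb=0
30: 010011110001100001101010 → 0, fb=0
31: 100111100011000011010100 → 1, fb=1
32: 001111000110000110101001 → 0, fb=0
33: 011110001100001101010010 → 0, fb=1
34: 111100011000011010100101 → 1, fb=1
35: 111000110000110101001011 → 1, fb=0
36: 110001100001101010010110 → 1, fb=0
37: 100011000011010100101100 → 1, fb=0
38: 000110000110101001011000 → 0, fb=0
39: 001100001101010010110000 → 0, fb=1
40: 011000011010100101100001 → 0, fb=1
41: 110000110101001011000011 → 1, fb=0
42: 100001101010010110000110 → 1, fb=1
43: 000011010100101100001101 → 0, fb=1
44: 000110101001011000011011 → 0, fb=0
45: 001101010010110000110110 → 0, fb=1
46: 011010100101100001101101 → 0, fb=0
47: 110101001011000011011010 → 1, fb=1
48: 101010010110000110110101 → 1, fb=0
49: 010100101100001101101010 → 0, fb=0
50: 101001011000011011010100 → 1, fb=1
51: 010010110000110110101001 → 0, fb=0
52: 100101100001101101010010 → 1, fb=0
53: 001011000011011010100100 → 0, fb=1
54: 010110000110110101001001 → 0, fb=1
55: 101100001101101010010011 → 1, fb=0
56: 011000011011010100100110 → 0, fb=1
57: 110000110110101001001101 → 1, fb=0
58: 100001101101010010011010 → 1, fb=1
59: 000011011010100100110101 → 0, fb=1
60: 000110110101001001101011 → 0, fb=0
61: 001101101010010011010110 → 0, fb=1
62: 011011010100100110101101 → 0, fb=0
63: 110110101001001101011010 → 1, fb=0
64: 101101010010011010110100 → 1, fb=0
65: 011010100100110101101000 → 0, fb=0
66: 110101001001101011010000 → 1, fb=1
67: 101010010011010110100001 → 1, fb=0
68: 010100100110101101000010 → 0, fb=0
69: 101001001101011010000100 → 1, fb=1
70: 010010011010110100001001 → 0, fb=0
71: 100100110101101000010010 → 1, fb=0
72: 001001101011010000100100 → 0, fb=0
73: 010011010110100001001000 → 0, fb=0
74: 100110101101000010010000 → 1, fb=1
75: 001101011010000100100001 → 0, fb=1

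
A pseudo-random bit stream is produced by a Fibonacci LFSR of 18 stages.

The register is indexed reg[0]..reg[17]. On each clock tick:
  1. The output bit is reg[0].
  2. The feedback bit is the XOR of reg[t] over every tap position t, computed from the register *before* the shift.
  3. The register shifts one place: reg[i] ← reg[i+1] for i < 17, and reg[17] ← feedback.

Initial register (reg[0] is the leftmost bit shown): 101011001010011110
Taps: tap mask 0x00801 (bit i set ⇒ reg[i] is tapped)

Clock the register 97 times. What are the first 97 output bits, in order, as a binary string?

step | reg (before) | out | fb
   0 | 101011001010011110 | 1 | 1
   1 | 010110010100111101 | 0 | 0
   2 | 101100101001111010 | 1 | 0
   3 | 011001010011110100 | 0 | 1
   4 | 110010100111101001 | 1 | 0
   5 | 100101001111010010 | 1 | 0
   6 | 001010011110100100 | 0 | 0
   7 | 010100111101001000 | 0 | 1
   8 | 101001111010010001 | 1 | 1
   9 | 010011110100100011 | 0 | 0
  10 | 100111101001000110 | 1 | 0
  11 | 001111010010001100 | 0 | 0
  12 | 011110100100011000 | 0 | 0
  13 | 111101001000110000 | 1 | 1
  14 | 111010010001100001 | 1 | 0
  15 | 110100100011000010 | 1 | 0
  16 | 101001000110000100 | 1 | 1
  17 | 010010001100001001 | 0 | 0
  18 | 100100011000010010 | 1 | 1
  19 | 001000110000100101 | 0 | 0
  20 | 010001100001001010 | 0 | 1
  21 | 100011000010010101 | 1 | 1
  22 | 000110000100101011 | 0 | 0
  23 | 001100001001010110 | 0 | 1
  24 | 011000010010101101 | 0 | 0
  25 | 110000100101011010 | 1 | 0
  26 | 100001001010110100 | 1 | 1
  27 | 000010010101101001 | 0 | 1
  28 | 000100101011010011 | 0 | 1
  29 | 001001010110100111 | 0 | 0
  30 | 010010101101001110 | 0 | 1
  31 | 100101011010011101 | 1 | 1
  32 | 001010110100111011 | 0 | 0
  33 | 010101101001110110 | 0 | 1
  34 | 101011010011101101 | 1 | 0
  35 | 010110100111011010 | 0 | 1
  36 | 101101001110110101 | 1 | 1
  37 | 011010011101101011 | 0 | 1
  38 | 110100111011010111 | 1 | 0
  39 | 101001110110101110 | 1 | 1
  40 | 010011101101011101 | 0 | 1
  41 | 100111011010111011 | 1 | 1
  42 | 001110110101110111 | 0 | 1
  43 | 011101101011101111 | 0 | 1
  44 | 111011010111011111 | 1 | 0
  45 | 110110101110111110 | 1 | 1
  46 | 101101011101111101 | 1 | 0
  47 | 011010111011111010 | 0 | 1
  48 | 110101110111110101 | 1 | 0
  49 | 101011101111101010 | 1 | 0
  50 | 010111011111010100 | 0 | 1
  51 | 101110111110101001 | 1 | 1
  52 | 011101111101010011 | 0 | 1
  53 | 111011111010100111 | 1 | 1
  54 | 110111110101001111 | 1 | 0
  55 | 101111101010011110 | 1 | 1
  56 | 011111010100111101 | 0 | 0
  57 | 111110101001111010 | 1 | 0
  58 | 111101010011110100 | 1 | 0
  59 | 111010100111101000 | 1 | 0
  60 | 110101001111010000 | 1 | 0
  61 | 101010011110100000 | 1 | 1
  62 | 010100111101000001 | 0 | 1
  63 | 101001111010000011 | 1 | 1
  64 | 010011110100000111 | 0 | 0
  65 | 100111101000001110 | 1 | 1
  66 | 001111010000011101 | 0 | 0
  67 | 011110100000111010 | 0 | 0
  68 | 111101000001110100 | 1 | 0
  69 | 111010000011101000 | 1 | 0
  70 | 110100000111010000 | 1 | 0
  71 | 101000001110100000 | 1 | 1
  72 | 010000011101000001 | 0 | 1
  73 | 100000111010000011 | 1 | 1
  74 | 000001110100000111 | 0 | 0
  75 | 000011101000001110 | 0 | 0
  76 | 000111010000011100 | 0 | 0
  77 | 001110100000111000 | 0 | 0
  78 | 011101000001110000 | 0 | 1
  79 | 111010000011100001 | 1 | 0
  80 | 110100000111000010 | 1 | 0
  81 | 101000001110000100 | 1 | 1
  82 | 010000011100001001 | 0 | 0
  83 | 100000111000010010 | 1 | 1
  84 | 000001110000100101 | 0 | 0
  85 | 000011100001001010 | 0 | 1
  86 | 000111000010010101 | 0 | 0
  87 | 001110000100101010 | 0 | 0
  88 | 011100001001010100 | 0 | 1
  89 | 111000010010101001 | 1 | 1
  90 | 110000100101010011 | 1 | 0
  91 | 100001001010100110 | 1 | 1
  92 | 000010010101001101 | 0 | 1
  93 | 000100101010011011 | 0 | 0
  94 | 001001010100110110 | 0 | 0
  95 | 010010101001101100 | 0 | 1
  96 | 100101010011011001 | 1 | 0

1010110010100111101001000110000100101011010011101101011101111101010011110100000111010000011100001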